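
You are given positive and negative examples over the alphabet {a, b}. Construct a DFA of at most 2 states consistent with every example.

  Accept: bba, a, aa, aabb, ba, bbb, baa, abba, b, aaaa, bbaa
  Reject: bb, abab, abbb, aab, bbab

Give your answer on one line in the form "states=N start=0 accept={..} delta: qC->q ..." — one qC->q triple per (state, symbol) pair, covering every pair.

Fold the examples into a partial DFA from state 0: repeatedly fix the first undefined (state, symbol) met by the shortest-then-alphabetical prefix, trying targets in increasing order and rejecting any under which an Accept and a Reject string meet in one state with the same remainder; add a state when all current targets are rejected. Accepting states are where Accept strings end.
a: 0a undefined. 0a->0: no, aabb/bb meet in 0 with "bb" left. Open state 1: 0a->1.
b: 0b undefined. 0b->0: no, bbb/bb meet in 0. 0b->1: ok.
aa: 1a undefined. 1a->0: no, a/aab meet in 1. 1a->1: ok.
ab: 1b undefined. 1b->0: ok.
All examples now run through 2 states with every (state, symbol) defined. Accept strings end in {1}, Reject strings end in {0}; accept={1}.

states=2 start=0 accept={1} delta: 0a->1 0b->1 1a->1 1b->0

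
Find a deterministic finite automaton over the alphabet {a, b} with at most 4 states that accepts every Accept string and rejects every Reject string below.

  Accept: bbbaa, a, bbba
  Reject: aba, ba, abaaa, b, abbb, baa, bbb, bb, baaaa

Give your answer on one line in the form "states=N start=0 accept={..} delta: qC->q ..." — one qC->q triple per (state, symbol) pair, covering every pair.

states=3 start=0 accept={0} delta: 0a->0 0b->1 1a->1 1b->2 2a->0 2b->2

Grow the machine one transition at a time. Run the examples from 0; the earliest place one falls off (shortest prefix, ties alphabetical) gets sent to the lowest-numbered state that keeps every Accept/Reject pair distinguishable — a pair clashes when both reach the same state with identical unread suffix — and to a fresh state only if none does.
a: 0a undefined. 0a->0: ok.
b: 0b undefined. 0b->0: no, bbbaa/aba meet in 0. Open state 1: 0b->1.
ba: 1a undefined. 1a->0: no, a/aba meet in 0. 1a->1: ok.
bb: 1b undefined. 1b->0: no, bbbaa/aba meet in 1. 1b->1: no, bbbaa/aba meet in 1. Open state 2: 1b->2.
bbb: 2b undefined. 2b->0: no, bbbaa/abbb meet in 0. 2b->1: no, bbbaa/aba meet in 1. 2b->2: ok.
bbba: 2a undefined. 2a->0: ok.
All examples now run through 3 states with every (state, symbol) defined. Accept strings end in {0}, Reject strings end in {1,2}; accept={0}.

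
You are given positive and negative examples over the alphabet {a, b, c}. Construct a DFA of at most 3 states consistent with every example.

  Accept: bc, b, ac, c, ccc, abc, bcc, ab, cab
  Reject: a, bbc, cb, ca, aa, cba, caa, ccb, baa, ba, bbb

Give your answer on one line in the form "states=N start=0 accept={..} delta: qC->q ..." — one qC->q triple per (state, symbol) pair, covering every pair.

State merging on the prefix tree: take the shortest (then alphabetical) example prefix whose next move is undefined and point that move at state 0, else 1, else 2, ...; a target is out if some Accept/Reject pair would then sit in one state with the same input left (inseparable). If every existing state is out, open a new one.
a: 0a undefined. 0a->0: ok.
b: 0b undefined. 0b->0: no, bc/bbc meet in 0 with "c" left. Open state 1: 0b->1.
c: 0c undefined. 0c->0: no, b/cb meet in 1. 0c->1: ok.
ba: 1a undefined. 1a->0: ok.
bb: 1b undefined. 1b->0: no, b/bbc meet in 1. 1b->1: no, bc/bbc meet in 1 with "c" left. Open state 2: 1b->2.
bc: 1c undefined. 1c->0: no, bc/a meet in 0. 1c->1: ok.
bbb: 2b undefined. 2b->0: ok.
bbc: 2c undefined. 2c->0: ok.
cba: 2a undefined. 2a->0: ok.
All examples now run through 3 states with every (state, symbol) defined. Accept strings end in {1}, Reject strings end in {0,2}; accept={1}.

states=3 start=0 accept={1} delta: 0a->0 0b->1 0c->1 1a->0 1b->2 1c->1 2a->0 2b->0 2c->0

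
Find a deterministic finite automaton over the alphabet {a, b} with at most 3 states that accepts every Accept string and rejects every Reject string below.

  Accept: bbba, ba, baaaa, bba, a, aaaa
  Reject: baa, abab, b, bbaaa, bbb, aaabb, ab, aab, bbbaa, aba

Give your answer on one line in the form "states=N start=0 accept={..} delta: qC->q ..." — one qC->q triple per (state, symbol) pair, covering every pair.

Fold the examples into a partial DFA from state 0: repeatedly fix the first undefined (state, symbol) met by the shortest-then-alphabetical prefix, trying targets in increasing order and rejecting any under which an Accept and a Reject string meet in one state with the same remainder; add a state when all current targets are rejected. Accepting states are where Accept strings end.
a: 0a undefined. 0a->0: no, ba/aba meet in 0 with "ba" left. Open state 1: 0a->1.
b: 0b undefined. 0b->0: ok.
aa: 1a undefined. 1a->0: no, bbba/bbaaa meet in 1. 1a->1: no, bbba/baa meet in 1. Open state 2: 1a->2.
ab: 1b undefined. 1b->0: no, bbba/aba meet in 1. 1b->1: no, bbba/ab meet in 1. 1b->2: ok.
aaa: 2a undefined. 2a->0: ok.
aab: 2b undefined. 2b->0: ok.
All examples now run through 3 states with every (state, symbol) defined. Accept strings end in {1}, Reject strings end in {0,2}; accept={1}.

states=3 start=0 accept={1} delta: 0a->1 0b->0 1a->2 1b->2 2a->0 2b->0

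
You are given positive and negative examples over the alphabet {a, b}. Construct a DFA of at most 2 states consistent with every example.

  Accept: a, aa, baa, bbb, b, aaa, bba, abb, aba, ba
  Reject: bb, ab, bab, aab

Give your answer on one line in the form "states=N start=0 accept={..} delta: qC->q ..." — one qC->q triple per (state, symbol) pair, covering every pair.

State merging on the prefix tree: take the shortest (then alphabetical) example prefix whose next move is undefined and point that move at state 0, else 1, else 2, ...; a target is out if some Accept/Reject pair would then sit in one state with the same input left (inseparable). If every existing state is out, open a new one.
a: 0a undefined. 0a->0: no, b/ab meet in 0 with "b" left. Open state 1: 0a->1.
b: 0b undefined. 0b->0: no, bbb/bb meet in 0. 0b->1: ok.
aa: 1a undefined. 1a->0: no, a/bab meet in 1. 1a->1: ok.
ab: 1b undefined. 1b->0: ok.
All examples now run through 2 states with every (state, symbol) defined. Accept strings end in {1}, Reject strings end in {0}; accept={1}.

states=2 start=0 accept={1} delta: 0a->1 0b->1 1a->1 1b->0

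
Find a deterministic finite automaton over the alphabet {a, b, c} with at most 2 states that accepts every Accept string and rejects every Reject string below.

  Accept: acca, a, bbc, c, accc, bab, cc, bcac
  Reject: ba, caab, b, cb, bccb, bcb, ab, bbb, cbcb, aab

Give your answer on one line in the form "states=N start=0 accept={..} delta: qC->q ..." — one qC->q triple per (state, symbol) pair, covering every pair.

Grow the machine one transition at a time. Run the examples from 0; the earliest place one falls off (shortest prefix, ties alphabetical) gets sent to the lowest-numbered state that keeps every Accept/Reject pair distinguishable — a pair clashes when both reach the same state with identical unread suffix — and to a fresh state only if none does.
a: 0a undefined. 0a->0: ok.
b: 0b undefined. 0b->0: no, a/ba meet in 0. Open state 1: 0b->1.
c: 0c undefined. 0c->0: ok.
ba: 1a undefined. 1a->0: no, acca/ba meet in 0. 1a->1: ok.
bb: 1b undefined. 1b->0: ok.
bc: 1c undefined. 1c->0: ok.
All examples now run through 2 states with every (state, symbol) defined. Accept strings end in {0}, Reject strings end in {1}; accept={0}.

states=2 start=0 accept={0} delta: 0a->0 0b->1 0c->0 1a->1 1b->0 1c->0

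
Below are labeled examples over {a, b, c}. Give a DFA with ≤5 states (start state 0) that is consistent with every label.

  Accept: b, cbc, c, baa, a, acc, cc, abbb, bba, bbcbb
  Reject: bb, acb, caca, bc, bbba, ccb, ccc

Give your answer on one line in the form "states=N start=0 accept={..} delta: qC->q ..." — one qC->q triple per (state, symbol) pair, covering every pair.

states=5 start=0 accept={0,1,2,4} delta: 0a->0 0b->1 0c->2 1a->0 1b->3 1c->3 2a->2 2b->3 2c->4 3a->0 3b->4 3c->1 4a->3 4b->3 4c->3

Grow the machine one transition at a time. Run the examples from 0; the earliest place one falls off (shortest prefix, ties alphabetical) gets sent to the lowest-numbered state that keeps every Accept/Reject pair distinguishable — a pair clashes when both reach the same state with identical unread suffix — and to a fresh state only if none does.
a: 0a undefined. 0a->0: ok.
b: 0b undefined. 0b->0: no, b/bb meet in 0. Open state 1: 0b->1.
c: 0c undefined. 0c->0: no, b/acb meet in 1. 0c->1: no, acc/bc meet in 1 with "c" left. Open state 2: 0c->2.
ba: 1a undefined. 1a->0: ok.
bb: 1b undefined. 1b->0: no, baa/bb meet in 0. 1b->1: no, b/bb meet in 1. 1b->2: no, c/bb meet in 2. Open state 3: 1b->3.
bc: 1c undefined. 1c->0: no, baa/bc meet in 0. 1c->1: no, b/bc meet in 1. 1c->2: no, c/bc meet in 2. 1c->3: ok.
ca: 2a undefined. 2a->0: no, baa/caca meet in 0. 2a->1: no, bba/caca meet in 3 with "a" left. 2a->2: ok.
cb: 2b undefined. 2b->0: no, baa/acb meet in 0. 2b->1: no, b/acb meet in 1. 2b->2: no, c/acb meet in 2. 2b->3: ok.
cc: 2c undefined. 2c->0: no, b/ccb meet in 1. 2c->1: no, baa/caca meet in 0. 2c->2: no, c/caca meet in 2. 2c->3: no, cbc/ccc meet in 3 with "c" left. Open state 4: 2c->4.
bba: 3a undefined. 3a->0: ok.
bbb: 3b undefined. 3b->0: no, baa/bbba meet in 0. 3b->1: no, baa/bbba meet in 0. 3b->2: no, c/bbba meet in 2. 3b->3: no, baa/bbba meet in 0. 3b->4: ok.
bbc: 3c undefined. 3c->0: no, bbcbb/bb meet in 3. 3c->1: ok.
ccb: 4b undefined. 4b->0: no, baa/ccb meet in 0. 4b->1: no, b/ccb meet in 1. 4b->2: no, c/ccb meet in 2. 4b->3: ok.
ccc: 4c undefined. 4c->0: no, baa/ccc meet in 0. 4c->1: no, b/ccc meet in 1. 4c->2: no, c/ccc meet in 2. 4c->3: ok.
bbba: 4a undefined. 4a->0: no, baa/caca meet in 0. 4a->1: no, b/caca meet in 1. 4a->2: no, c/caca meet in 2. 4a->3: ok.
All examples now run through 5 states with every (state, symbol) defined. Accept strings end in {0,1,2,4}, Reject strings end in {3}; accept={0,1,2,4}.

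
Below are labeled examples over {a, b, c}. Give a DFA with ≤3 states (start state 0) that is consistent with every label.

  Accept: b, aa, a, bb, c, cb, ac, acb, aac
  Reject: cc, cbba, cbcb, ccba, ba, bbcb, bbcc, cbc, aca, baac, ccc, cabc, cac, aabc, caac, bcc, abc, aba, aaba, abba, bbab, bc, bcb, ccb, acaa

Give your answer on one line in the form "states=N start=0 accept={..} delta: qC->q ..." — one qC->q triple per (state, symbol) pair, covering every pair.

State merging on the prefix tree: take the shortest (then alphabetical) example prefix whose next move is undefined and point that move at state 0, else 1, else 2, ...; a target is out if some Accept/Reject pair would then sit in one state with the same input left (inseparable). If every existing state is out, open a new one.
a: 0a undefined. 0a->0: ok.
b: 0b undefined. 0b->0: no, b/ba meet in 0. Open state 1: 0b->1.
c: 0c undefined. 0c->0: no, b/ccb meet in 1. 0c->1: ok.
ba: 1a undefined. 1a->0: no, b/baac meet in 1. 1a->1: no, b/ba meet in 1. Open state 2: 1a->2.
bb: 1b undefined. 1b->0: no, b/cbc meet in 1. 1b->1: ok.
bc: 1c undefined. 1c->0: no, b/cbcb meet in 1. 1c->1: no, b/cc meet in 1. 1c->2: ok.
baa: 2a undefined. 2a->0: no, b/baac meet in 1. 2a->1: no, b/acaa meet in 1. 2a->2: ok.
bcb: 2b undefined. 2b->0: no, b/cabc meet in 1. 2b->1: no, b/cbcb meet in 1. 2b->2: ok.
bcc: 2c undefined. 2c->0: no, aa/bbcc meet in 0. 2c->1: no, b/bbcc meet in 1. 2c->2: ok.
All examples now run through 3 states with every (state, symbol) defined. Accept strings end in {0,1}, Reject strings end in {2}; accept={0,1}.

states=3 start=0 accept={0,1} delta: 0a->0 0b->1 0c->1 1a->2 1b->1 1c->2 2a->2 2b->2 2c->2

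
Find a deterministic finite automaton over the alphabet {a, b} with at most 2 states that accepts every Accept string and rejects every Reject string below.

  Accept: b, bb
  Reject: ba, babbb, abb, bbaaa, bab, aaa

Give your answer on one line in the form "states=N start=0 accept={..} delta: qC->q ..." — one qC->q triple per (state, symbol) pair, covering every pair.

Fold the examples into a partial DFA from state 0: repeatedly fix the first undefined (state, symbol) met by the shortest-then-alphabetical prefix, trying targets in increasing order and rejecting any under which an Accept and a Reject string meet in one state with the same remainder; add a state when all current targets are rejected. Accepting states are where Accept strings end.
a: 0a undefined. 0a->0: no, bb/abb meet in 0 with "bb" left. Open state 1: 0a->1.
b: 0b undefined. 0b->0: ok.
aa: 1a undefined. 1a->0: ok.
ab: 1b undefined. 1b->0: no, b/babbb meet in 0. 1b->1: ok.
All examples now run through 2 states with every (state, symbol) defined. Accept strings end in {0}, Reject strings end in {1}; accept={0}.

states=2 start=0 accept={0} delta: 0a->1 0b->0 1a->0 1b->1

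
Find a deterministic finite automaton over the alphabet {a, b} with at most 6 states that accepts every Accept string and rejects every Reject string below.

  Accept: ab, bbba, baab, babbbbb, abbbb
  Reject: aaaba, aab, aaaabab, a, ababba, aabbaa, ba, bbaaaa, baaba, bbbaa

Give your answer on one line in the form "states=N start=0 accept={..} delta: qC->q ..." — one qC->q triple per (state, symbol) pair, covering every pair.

Grow the machine one transition at a time. Run the examples from 0; the earliest place one falls off (shortest prefix, ties alphabetical) gets sent to the lowest-numbered state that keeps every Accept/Reject pair distinguishable — a pair clashes when both reach the same state with identical unread suffix — and to a fresh state only if none does.
a: 0a undefined. 0a->0: no, ab/aab meet in 0 with "b" left. Open state 1: 0a->1.
b: 0b undefined. 0b->0: no, bbba/a meet in 1. 0b->1: ok.
aa: 1a undefined. 1a->0: ok.
ab: 1b undefined. 1b->0: no, ab/ababba meet in 0. 1b->1: no, ab/aab meet in 1. Open state 2: 1b->2.
aba: 2a undefined. 2a->0: ok.
abb: 2b undefined. 2b->0: no, bbba/aab meet in 1. 2b->1: no, bbba/aaaba meet in 0. 2b->2: no, bbba/aaaba meet in 0. Open state 3: 2b->3.
abbb: 3b undefined. 3b->0: no, babbbbb/aab meet in 1. 3b->1: ok.
bbba: 3a undefined. 3a->0: no, bbba/aaaba meet in 0. 3a->1: no, bbba/aab meet in 1. 3a->2: ok.
All examples now run through 4 states with every (state, symbol) defined. Accept strings end in {2}, Reject strings end in {0,1}; accept={2}.

states=4 start=0 accept={2} delta: 0a->1 0b->1 1a->0 1b->2 2a->0 2b->3 3a->2 3b->1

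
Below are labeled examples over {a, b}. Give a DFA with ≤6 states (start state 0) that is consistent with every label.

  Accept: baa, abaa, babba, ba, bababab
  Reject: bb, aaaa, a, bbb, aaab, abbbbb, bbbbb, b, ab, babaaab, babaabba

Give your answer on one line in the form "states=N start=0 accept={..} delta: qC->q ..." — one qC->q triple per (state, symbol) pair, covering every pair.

Fold the examples into a partial DFA from state 0: repeatedly fix the first undefined (state, symbol) met by the shortest-then-alphabetical prefix, trying targets in increasing order and rejecting any under which an Accept and a Reject string meet in one state with the same remainder; add a state when all current targets are rejected. Accepting states are where Accept strings end.
a: 0a undefined. 0a->0: ok.
b: 0b undefined. 0b->0: no, baa/bb meet in 0. Open state 1: 0b->1.
ba: 1a undefined. 1a->0: no, baa/aaaa meet in 0. 1a->1: no, baa/aaab meet in 1. Open state 2: 1a->2.
bb: 1b undefined. 1b->0: ok.
baa: 2a undefined. 2a->0: no, baa/bb meet in 0. 2a->1: no, baa/bbb meet in 1. 2a->2: ok.
bab: 2b undefined. 2b->0: no, bababab/bb meet in 0. 2b->1: no, babba/bb meet in 0. 2b->2: no, baa/babaaab meet in 2. Open state 3: 2b->3.
baba: 3a undefined. 3a->0: ok.
babb: 3b undefined. 3b->0: no, babba/bb meet in 0. 3b->1: ok.
All examples now run through 4 states with every (state, symbol) defined. Accept strings end in {2,3}, Reject strings end in {0,1}; accept={2,3}.

states=4 start=0 accept={2,3} delta: 0a->0 0b->1 1a->2 1b->0 2a->2 2b->3 3a->0 3b->1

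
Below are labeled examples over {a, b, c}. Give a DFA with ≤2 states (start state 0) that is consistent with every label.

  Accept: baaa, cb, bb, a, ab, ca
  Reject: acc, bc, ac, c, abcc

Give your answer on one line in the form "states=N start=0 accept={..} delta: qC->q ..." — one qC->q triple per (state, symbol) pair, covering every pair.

states=2 start=0 accept={0} delta: 0a->0 0b->0 0c->1 1a->0 1b->0 1c->1

State merging on the prefix tree: take the shortest (then alphabetical) example prefix whose next move is undefined and point that move at state 0, else 1, else 2, ...; a target is out if some Accept/Reject pair would then sit in one state with the same input left (inseparable). If every existing state is out, open a new one.
a: 0a undefined. 0a->0: ok.
b: 0b undefined. 0b->0: ok.
c: 0c undefined. 0c->0: no, baaa/acc meet in 0. Open state 1: 0c->1.
ca: 1a undefined. 1a->0: ok.
cb: 1b undefined. 1b->0: ok.
acc: 1c undefined. 1c->0: no, baaa/acc meet in 0. 1c->1: ok.
All examples now run through 2 states with every (state, symbol) defined. Accept strings end in {0}, Reject strings end in {1}; accept={0}.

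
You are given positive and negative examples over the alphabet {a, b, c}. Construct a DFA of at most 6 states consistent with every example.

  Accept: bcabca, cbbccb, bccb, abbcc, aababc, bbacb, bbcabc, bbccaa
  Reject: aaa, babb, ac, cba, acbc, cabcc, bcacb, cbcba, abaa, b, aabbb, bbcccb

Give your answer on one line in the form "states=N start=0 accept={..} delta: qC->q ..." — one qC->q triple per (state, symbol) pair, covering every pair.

State merging on the prefix tree: take the shortest (then alphabetical) example prefix whose next move is undefined and point that move at state 0, else 1, else 2, ...; a target is out if some Accept/Reject pair would then sit in one state with the same input left (inseparable). If every existing state is out, open a new one.
a: 0a undefined. 0a->0: ok.
b: 0b undefined. 0b->0: no, aababc/ac meet in 0 with "c" left. Open state 1: 0b->1.
c: 0c undefined. 0c->0: ok.
ba: 1a undefined. 1a->0: no, aababc/acbc meet in 1 with "c" left. 1a->1: ok.
bb: 1b undefined. 1b->0: no, cbbccb/babb meet in 1. 1b->1: no, abbcc/cabcc meet in 1 with "cc" left. Open state 2: 1b->2.
bc: 1c undefined. 1c->0: no, bcabca/aaa meet in 0. 1c->1: no, bccb/bcacb meet in 2. 1c->2: no, aababc/cabcc meet in 2 with "c" left. Open state 3: 1c->3.
bba: 2a undefined. 2a->0: no, bbacb/cba meet in 1. 2a->1: ok.
bbc: 2c undefined. 2c->0: no, cbbccb/cba meet in 1. 2c->1: no, bccb/bbcccb meet in 3 with "cb" left. 2c->2: no, cbbccb/babb meet in 2 with "b" left. 2c->3: no, abbcc/cabcc meet in 3 with "c" left. Open state 4: 2c->4.
bca: 3a undefined. 3a->0: no, bcabca/aaa meet in 0. 3a->1: no, bbacb/bcacb meet in 3 with "b" left. 3a->2: ok.
bcc: 3c undefined. 3c->0: no, bccb/cba meet in 1. 3c->1: ok.
babb: 2b undefined. 2b->0: no, bcabca/aaa meet in 0. 2b->1: ok.
bbca: 4a undefined. 4a->0: no, bbcabc/acbc meet in 3. 4a->1: ok.
bbcc: 4c undefined. 4c->0: no, cbbccb/babb meet in 1. 4c->1: no, abbcc/babb meet in 1. 4c->2: no, cbbccb/babb meet in 1. 4c->3: no, bcabca/bbcccb meet in 2. 4c->4: no, cbbccb/bcacb meet in 4 with "b" left. Open state 5: 4c->5.
cbcb: 3b undefined. 3b->0: no, bbacb/aaa meet in 0. 3b->1: no, bbacb/babb meet in 1. 3b->2: ok.
bbcca: 5a undefined. 5a->0: no, bbccaa/aaa meet in 0. 5a->1: no, bbccaa/babb meet in 1. 5a->2: no, bbccaa/babb meet in 1. 5a->3: ok.
bbccc: 5c undefined. 5c->0: ok.
bcacb: 4b undefined. 4b->0: ok.
cbbccb: 5b undefined. 5b->0: no, cbbccb/aaa meet in 0. 5b->1: no, cbbccb/babb meet in 1. 5b->2: ok.
All examples now run through 6 states with every (state, symbol) defined. Accept strings end in {2,4,5}, Reject strings end in {0,1,3}; accept={2,4,5}.

states=6 start=0 accept={2,4,5} delta: 0a->0 0b->1 0c->0 1a->1 1b->2 1c->3 2a->1 2b->1 2c->4 3a->2 3b->2 3c->1 4a->1 4b->0 4c->5 5a->3 5b->2 5c->0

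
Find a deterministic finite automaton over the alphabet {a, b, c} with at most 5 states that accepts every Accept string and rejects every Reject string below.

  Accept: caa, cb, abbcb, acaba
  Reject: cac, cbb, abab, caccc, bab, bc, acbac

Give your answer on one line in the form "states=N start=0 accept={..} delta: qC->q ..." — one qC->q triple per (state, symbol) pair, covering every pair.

states=3 start=0 accept={2} delta: 0a->0 0b->0 0c->1 1a->2 1b->2 1c->0 2a->2 2b->1 2c->0

State merging on the prefix tree: take the shortest (then alphabetical) example prefix whose next move is undefined and point that move at state 0, else 1, else 2, ...; a target is out if some Accept/Reject pair would then sit in one state with the same input left (inseparable). If every existing state is out, open a new one.
a: 0a undefined. 0a->0: ok.
b: 0b undefined. 0b->0: ok.
c: 0c undefined. 0c->0: no, caa/cac meet in 0. Open state 1: 0c->1.
ca: 1a undefined. 1a->0: no, caa/abab meet in 0. 1a->1: no, caa/bc meet in 1. Open state 2: 1a->2.
cb: 1b undefined. 1b->0: no, cb/cbb meet in 0. 1b->1: no, cb/cbb meet in 1. 1b->2: ok.
caa: 2a undefined. 2a->0: no, caa/abab meet in 0. 2a->1: no, caa/bc meet in 1. 2a->2: ok.
cac: 2c undefined. 2c->0: ok.
cbb: 2b undefined. 2b->0: no, acaba/cac meet in 0. 2b->1: ok.
caccc: 1c undefined. 1c->0: ok.
All examples now run through 3 states with every (state, symbol) defined. Accept strings end in {2}, Reject strings end in {0,1}; accept={2}.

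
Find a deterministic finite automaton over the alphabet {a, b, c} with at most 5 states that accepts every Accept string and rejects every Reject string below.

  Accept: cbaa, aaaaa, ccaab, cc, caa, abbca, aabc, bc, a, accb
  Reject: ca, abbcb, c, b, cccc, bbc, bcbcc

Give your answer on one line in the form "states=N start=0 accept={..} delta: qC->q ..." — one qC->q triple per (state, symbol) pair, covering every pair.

Fold the examples into a partial DFA from state 0: repeatedly fix the first undefined (state, symbol) met by the shortest-then-alphabetical prefix, trying targets in increasing order and rejecting any under which an Accept and a Reject string meet in one state with the same remainder; add a state when all current targets are rejected. Accepting states are where Accept strings end.
a: 0a undefined. 0a->0: ok.
b: 0b undefined. 0b->0: no, aaaaa/b meet in 0. Open state 1: 0b->1.
c: 0c undefined. 0c->0: no, aaaaa/ca meet in 0. 0c->1: ok.
bb: 1b undefined. 1b->0: no, cbaa/abbcb meet in 0. 1b->1: no, cc/bbc meet in 1 with "c" left. Open state 2: 1b->2.
bc: 1c undefined. 1c->0: no, aaaaa/cccc meet in 0. 1c->1: no, cc/c meet in 1. 1c->2: ok.
ca: 1a undefined. 1a->0: no, aaaaa/ca meet in 0. 1a->1: no, caa/ca meet in 1. 1a->2: no, cc/ca meet in 2. Open state 3: 1a->3.
bbc: 2c undefined. 2c->0: no, aaaaa/bbc meet in 0. 2c->1: no, cc/abbcb meet in 2. 2c->2: no, cc/cccc meet in 2. 2c->3: ok.
bcb: 2b undefined. 2b->0: no, cc/bcbcc meet in 2. 2b->1: no, accb/c meet in 1. 2b->2: ok.
caa: 3a undefined. 3a->0: ok.
cba: 2a undefined. 2a->0: no, ccaab/c meet in 1. 2a->1: no, cbaa/ca meet in 3. 2a->2: ok.
cccc: 3c undefined. 3c->0: no, aaaaa/cccc meet in 0. 3c->1: ok.
abbcb: 3b undefined. 3b->0: no, aaaaa/abbcb meet in 0. 3b->1: ok.
All examples now run through 4 states with every (state, symbol) defined. Accept strings end in {0,2}, Reject strings end in {1,3}; accept={0,2}.

states=4 start=0 accept={0,2} delta: 0a->0 0b->1 0c->1 1a->3 1b->2 1c->2 2a->2 2b->2 2c->3 3a->0 3b->1 3c->1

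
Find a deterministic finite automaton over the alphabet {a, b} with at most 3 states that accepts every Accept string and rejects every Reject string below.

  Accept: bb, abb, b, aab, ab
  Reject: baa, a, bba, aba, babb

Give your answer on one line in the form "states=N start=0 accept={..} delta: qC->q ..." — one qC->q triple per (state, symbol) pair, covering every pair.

states=3 start=0 accept={1} delta: 0a->0 0b->1 1a->2 1b->1 2a->0 2b->2

Grow the machine one transition at a time. Run the examples from 0; the earliest place one falls off (shortest prefix, ties alphabetical) gets sent to the lowest-numbered state that keeps every Accept/Reject pair distinguishable — a pair clashes when both reach the same state with identical unread suffix — and to a fresh state only if none does.
a: 0a undefined. 0a->0: ok.
b: 0b undefined. 0b->0: no, bb/baa meet in 0. Open state 1: 0b->1.
ba: 1a undefined. 1a->0: no, bb/babb meet in 1 with "b" left. 1a->1: no, b/baa meet in 1. Open state 2: 1a->2.
bb: 1b undefined. 1b->0: no, bb/a meet in 0. 1b->1: ok.
baa: 2a undefined. 2a->0: ok.
bab: 2b undefined. 2b->0: no, bb/babb meet in 1. 2b->1: no, bb/babb meet in 1. 2b->2: ok.
All examples now run through 3 states with every (state, symbol) defined. Accept strings end in {1}, Reject strings end in {0,2}; accept={1}.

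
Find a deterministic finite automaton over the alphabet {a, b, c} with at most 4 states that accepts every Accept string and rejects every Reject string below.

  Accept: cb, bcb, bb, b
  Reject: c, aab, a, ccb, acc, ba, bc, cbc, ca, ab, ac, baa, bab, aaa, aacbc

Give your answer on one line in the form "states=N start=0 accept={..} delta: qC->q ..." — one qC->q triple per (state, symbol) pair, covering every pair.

states=3 start=0 accept={0} delta: 0a->1 0b->0 0c->2 1a->1 1b->1 1c->1 2a->1 2b->0 2c->1

State merging on the prefix tree: take the shortest (then alphabetical) example prefix whose next move is undefined and point that move at state 0, else 1, else 2, ...; a target is out if some Accept/Reject pair would then sit in one state with the same input left (inseparable). If every existing state is out, open a new one.
a: 0a undefined. 0a->0: no, b/aab meet in 0 with "b" left. Open state 1: 0a->1.
b: 0b undefined. 0b->0: ok.
c: 0c undefined. 0c->0: no, cb/c meet in 0. 0c->1: no, cb/ab meet in 1 with "b" left. Open state 2: 0c->2.
aa: 1a undefined. 1a->0: no, bb/aab meet in 0. 1a->1: ok.
ab: 1b undefined. 1b->0: no, bb/aab meet in 0. 1b->1: ok.
ac: 1c undefined. 1c->0: no, bb/ac meet in 0. 1c->1: ok.
ca: 2a undefined. 2a->0: no, bb/ca meet in 0. 2a->1: ok.
cb: 2b undefined. 2b->0: ok.
cc: 2c undefined. 2c->0: no, cb/ccb meet in 0. 2c->1: ok.
All examples now run through 3 states with every (state, symbol) defined. Accept strings end in {0}, Reject strings end in {1,2}; accept={0}.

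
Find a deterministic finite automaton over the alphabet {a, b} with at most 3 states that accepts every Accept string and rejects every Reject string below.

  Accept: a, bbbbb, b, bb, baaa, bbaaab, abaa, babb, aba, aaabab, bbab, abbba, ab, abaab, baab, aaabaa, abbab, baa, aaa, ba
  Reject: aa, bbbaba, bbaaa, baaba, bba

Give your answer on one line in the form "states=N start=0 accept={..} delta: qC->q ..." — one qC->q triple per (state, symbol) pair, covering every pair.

Fold the examples into a partial DFA from state 0: repeatedly fix the first undefined (state, symbol) met by the shortest-then-alphabetical prefix, trying targets in increasing order and rejecting any under which an Accept and a Reject string meet in one state with the same remainder; add a state when all current targets are rejected. Accepting states are where Accept strings end.
a: 0a undefined. 0a->0: no, a/aa meet in 0. Open state 1: 0a->1.
b: 0b undefined. 0b->0: no, a/bba meet in 1. 0b->1: no, aba/bba meet in 1 with "ba" left. Open state 2: 0b->2.
aa: 1a undefined. 1a->0: ok.
ab: 1b undefined. 1b->0: no, abaa/aa meet in 0. 1b->1: no, aba/aa meet in 0. 1b->2: ok.
ba: 2a undefined. 2a->0: no, baaa/aa meet in 0. 2a->1: no, a/baaba meet in 1. 2a->2: ok.
bb: 2b undefined. 2b->0: no, a/bbbaba meet in 1. 2b->1: ok.
All examples now run through 3 states with every (state, symbol) defined. Accept strings end in {1,2}, Reject strings end in {0}; accept={1,2}.

states=3 start=0 accept={1,2} delta: 0a->1 0b->2 1a->0 1b->2 2a->2 2b->1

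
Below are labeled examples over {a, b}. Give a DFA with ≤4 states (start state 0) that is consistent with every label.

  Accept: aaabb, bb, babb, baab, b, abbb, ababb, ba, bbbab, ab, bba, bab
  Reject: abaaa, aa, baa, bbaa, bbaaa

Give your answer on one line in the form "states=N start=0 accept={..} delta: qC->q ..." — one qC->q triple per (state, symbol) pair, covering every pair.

states=3 start=0 accept={1,2} delta: 0a->0 0b->1 1a->2 1b->1 2a->0 2b->1

Grow the machine one transition at a time. Run the examples from 0; the earliest place one falls off (shortest prefix, ties alphabetical) gets sent to the lowest-numbered state that keeps every Accept/Reject pair distinguishable — a pair clashes when both reach the same state with identical unread suffix — and to a fresh state only if none does.
a: 0a undefined. 0a->0: ok.
b: 0b undefined. 0b->0: no, aaabb/abaaa meet in 0. Open state 1: 0b->1.
ba: 1a undefined. 1a->0: no, ba/abaaa meet in 0. 1a->1: no, b/abaaa meet in 1. Open state 2: 1a->2.
bb: 1b undefined. 1b->0: no, aaabb/aa meet in 0. 1b->1: ok.
baa: 2a undefined. 2a->0: ok.
bab: 2b undefined. 2b->0: no, bbbab/abaaa meet in 0. 2b->1: ok.
All examples now run through 3 states with every (state, symbol) defined. Accept strings end in {1,2}, Reject strings end in {0}; accept={1,2}.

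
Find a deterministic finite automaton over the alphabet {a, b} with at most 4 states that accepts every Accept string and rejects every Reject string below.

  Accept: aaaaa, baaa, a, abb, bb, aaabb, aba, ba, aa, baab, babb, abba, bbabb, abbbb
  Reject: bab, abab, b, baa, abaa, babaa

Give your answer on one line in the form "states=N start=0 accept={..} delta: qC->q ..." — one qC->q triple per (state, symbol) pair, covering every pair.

Grow the machine one transition at a time. Run the examples from 0; the earliest place one falls off (shortest prefix, ties alphabetical) gets sent to the lowest-numbered state that keeps every Accept/Reject pair distinguishable — a pair clashes when both reach the same state with identical unread suffix — and to a fresh state only if none does.
a: 0a undefined. 0a->0: ok.
b: 0b undefined. 0b->0: no, aaaaa/bab meet in 0. Open state 1: 0b->1.
ba: 1a undefined. 1a->0: no, aaaaa/baa meet in 0. 1a->1: no, baaa/b meet in 1. Open state 2: 1a->2.
bb: 1b undefined. 1b->0: ok.
baa: 2a undefined. 2a->0: no, aaaaa/baa meet in 0. 2a->1: ok.
bab: 2b undefined. 2b->0: no, aaaaa/bab meet in 0. 2b->1: ok.
All examples now run through 3 states with every (state, symbol) defined. Accept strings end in {0,2}, Reject strings end in {1}; accept={0,2}.

states=3 start=0 accept={0,2} delta: 0a->0 0b->1 1a->2 1b->0 2a->1 2b->1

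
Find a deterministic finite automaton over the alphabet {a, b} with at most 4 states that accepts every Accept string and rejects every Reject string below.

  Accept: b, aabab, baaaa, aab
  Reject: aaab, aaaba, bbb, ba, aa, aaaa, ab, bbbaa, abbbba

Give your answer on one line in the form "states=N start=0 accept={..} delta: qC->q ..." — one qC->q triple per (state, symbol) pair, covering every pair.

Grow the machine one transition at a time. Run the examples from 0; the earliest place one falls off (shortest prefix, ties alphabetical) gets sent to the lowest-numbered state that keeps every Accept/Reject pair distinguishable — a pair clashes when both reach the same state with identical unread suffix — and to a fresh state only if none does.
a: 0a undefined. 0a->0: no, b/aaab meet in 0 with "b" left. Open state 1: 0a->1.
b: 0b undefined. 0b->0: no, b/bbb meet in 0. 0b->1: ok.
aa: 1a undefined. 1a->0: ok.
ab: 1b undefined. 1b->0: no, b/aaaba meet in 1. 1b->1: no, b/aaab meet in 1. Open state 2: 1b->2.
abb: 2b undefined. 2b->0: ok.
aaaba: 2a undefined. 2a->0: ok.
All examples now run through 3 states with every (state, symbol) defined. Accept strings end in {1}, Reject strings end in {0,2}; accept={1}.

states=3 start=0 accept={1} delta: 0a->1 0b->1 1a->0 1b->2 2a->0 2b->0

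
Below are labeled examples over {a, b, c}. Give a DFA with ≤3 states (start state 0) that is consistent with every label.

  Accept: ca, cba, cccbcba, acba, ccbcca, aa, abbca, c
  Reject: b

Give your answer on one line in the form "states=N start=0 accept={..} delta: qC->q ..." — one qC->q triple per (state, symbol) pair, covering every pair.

states=2 start=0 accept={0} delta: 0a->0 0b->1 0c->0 1a->0 1b->0 1c->0

Grow the machine one transition at a time. Run the examples from 0; the earliest place one falls off (shortest prefix, ties alphabetical) gets sent to the lowest-numbered state that keeps every Accept/Reject pair distinguishable — a pair clashes when both reach the same state with identical unread suffix — and to a fresh state only if none does.
a: 0a undefined. 0a->0: ok.
b: 0b undefined. 0b->0: no, aa/b meet in 0. Open state 1: 0b->1.
c: 0c undefined. 0c->0: ok.
abb: 1b undefined. 1b->0: ok.
cba: 1a undefined. 1a->0: ok.
ccbc: 1c undefined. 1c->0: ok.
All examples now run through 2 states with every (state, symbol) defined. Accept strings end in {0}, Reject strings end in {1}; accept={0}.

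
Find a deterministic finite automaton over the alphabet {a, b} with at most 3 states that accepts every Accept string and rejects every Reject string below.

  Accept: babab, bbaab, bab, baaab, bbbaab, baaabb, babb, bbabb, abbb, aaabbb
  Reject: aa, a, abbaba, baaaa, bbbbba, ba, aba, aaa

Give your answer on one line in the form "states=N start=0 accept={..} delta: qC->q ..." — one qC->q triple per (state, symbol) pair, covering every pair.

states=2 start=0 accept={1} delta: 0a->0 0b->1 1a->0 1b->1

Fold the examples into a partial DFA from state 0: repeatedly fix the first undefined (state, symbol) met by the shortest-then-alphabetical prefix, trying targets in increasing order and rejecting any under which an Accept and a Reject string meet in one state with the same remainder; add a state when all current targets are rejected. Accepting states are where Accept strings end.
a: 0a undefined. 0a->0: ok.
b: 0b undefined. 0b->0: no, babab/aa meet in 0. Open state 1: 0b->1.
ba: 1a undefined. 1a->0: ok.
bb: 1b undefined. 1b->0: no, baaabb/aa meet in 0. 1b->1: ok.
All examples now run through 2 states with every (state, symbol) defined. Accept strings end in {1}, Reject strings end in {0}; accept={1}.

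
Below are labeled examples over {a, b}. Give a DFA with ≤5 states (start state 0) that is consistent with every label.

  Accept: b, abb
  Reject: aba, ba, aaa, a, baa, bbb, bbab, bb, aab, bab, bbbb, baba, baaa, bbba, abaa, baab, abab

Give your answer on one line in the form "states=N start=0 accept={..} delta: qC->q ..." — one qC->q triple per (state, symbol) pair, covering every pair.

State merging on the prefix tree: take the shortest (then alphabetical) example prefix whose next move is undefined and point that move at state 0, else 1, else 2, ...; a target is out if some Accept/Reject pair would then sit in one state with the same input left (inseparable). If every existing state is out, open a new one.
a: 0a undefined. 0a->0: no, b/aab meet in 0 with "b" left. Open state 1: 0a->1.
b: 0b undefined. 0b->0: no, b/bbb meet in 0. 0b->1: no, b/a meet in 1. Open state 2: 0b->2.
aa: 1a undefined. 1a->0: no, b/aab meet in 2. 1a->1: ok.
ab: 1b undefined. 1b->0: ok.
ba: 2a undefined. 2a->0: no, b/bab meet in 2. 2a->1: ok.
bb: 2b undefined. 2b->0: no, b/bbb meet in 2. 2b->1: no, b/bbbb meet in 2. 2b->2: no, b/bbb meet in 2. Open state 3: 2b->3.
bba: 3a undefined. 3a->0: no, b/bbab meet in 2. 3a->1: ok.
bbb: 3b undefined. 3b->0: no, b/bbbb meet in 2. 3b->1: ok.
All examples now run through 4 states with every (state, symbol) defined. Accept strings end in {2}, Reject strings end in {0,1,3}; accept={2}.

states=4 start=0 accept={2} delta: 0a->1 0b->2 1a->1 1b->0 2a->1 2b->3 3a->1 3b->1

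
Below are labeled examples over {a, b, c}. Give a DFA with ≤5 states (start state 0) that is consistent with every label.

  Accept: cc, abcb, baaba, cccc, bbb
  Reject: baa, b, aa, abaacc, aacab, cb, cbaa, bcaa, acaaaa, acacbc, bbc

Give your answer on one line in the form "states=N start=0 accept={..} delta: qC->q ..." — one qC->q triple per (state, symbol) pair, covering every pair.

Fold the examples into a partial DFA from state 0: repeatedly fix the first undefined (state, symbol) met by the shortest-then-alphabetical prefix, trying targets in increasing order and rejecting any under which an Accept and a Reject string meet in one state with the same remainder; add a state when all current targets are rejected. Accepting states are where Accept strings end.
a: 0a undefined. 0a->0: ok.
b: 0b undefined. 0b->0: no, cc/abaacc meet in 0 with "cc" left. Open state 1: 0b->1.
c: 0c undefined. 0c->0: no, cc/aa meet in 0. 0c->1: ok.
ba: 1a undefined. 1a->0: no, cc/abaacc meet in 1 with "c" left. 1a->1: ok.
bb: 1b undefined. 1b->0: no, baaba/aa meet in 0. 1b->1: no, cc/bbc meet in 1 with "c" left. Open state 2: 1b->2.
bc: 1c undefined. 1c->0: no, cc/aa meet in 0. 1c->1: no, cc/baa meet in 1. 1c->2: no, cc/aacab meet in 2. Open state 3: 1c->3.
bbb: 2b undefined. 2b->0: no, bbb/aa meet in 0. 2b->1: no, bbb/baa meet in 1. 2b->2: no, bbb/aacab meet in 2. 2b->3: ok.
bbc: 2c undefined. 2c->0: ok.
bca: 3a undefined. 3a->0: ok.
cba: 2a undefined. 2a->0: no, baaba/aa meet in 0. 2a->1: no, baaba/baa meet in 1. 2a->2: no, baaba/aacab meet in 2. 2a->3: ok.
ccc: 3c undefined. 3c->0: no, cccc/baa meet in 1. 3c->1: ok.
abcb: 3b undefined. 3b->0: no, abcb/aa meet in 0. 3b->1: no, cc/acacbc meet in 3. 3b->2: no, abcb/aacab meet in 2. 3b->3: ok.
All examples now run through 4 states with every (state, symbol) defined. Accept strings end in {3}, Reject strings end in {0,1,2}; accept={3}.

states=4 start=0 accept={3} delta: 0a->0 0b->1 0c->1 1a->1 1b->2 1c->3 2a->3 2b->3 2c->0 3a->0 3b->3 3c->1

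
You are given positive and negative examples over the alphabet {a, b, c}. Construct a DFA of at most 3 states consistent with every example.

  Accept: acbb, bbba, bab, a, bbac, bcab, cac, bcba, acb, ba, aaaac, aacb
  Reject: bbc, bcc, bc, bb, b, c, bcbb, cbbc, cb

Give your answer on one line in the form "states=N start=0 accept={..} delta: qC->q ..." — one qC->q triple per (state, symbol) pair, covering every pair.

State merging on the prefix tree: take the shortest (then alphabetical) example prefix whose next move is undefined and point that move at state 0, else 1, else 2, ...; a target is out if some Accept/Reject pair would then sit in one state with the same input left (inseparable). If every existing state is out, open a new one.
a: 0a undefined. 0a->0: no, acb/cb meet in 0 with "cb" left. Open state 1: 0a->1.
b: 0b undefined. 0b->0: ok.
c: 0c undefined. 0c->0: ok.
aa: 1a undefined. 1a->0: no, aaaac/bbc meet in 0. 1a->1: ok.
ac: 1c undefined. 1c->0: no, acbb/bbc meet in 0. 1c->1: ok.
acb: 1b undefined. 1b->0: no, acbb/bbc meet in 0. 1b->1: ok.
All examples now run through 2 states with every (state, symbol) defined. Accept strings end in {1}, Reject strings end in {0}; accept={1}.

states=2 start=0 accept={1} delta: 0a->1 0b->0 0c->0 1a->1 1b->1 1c->1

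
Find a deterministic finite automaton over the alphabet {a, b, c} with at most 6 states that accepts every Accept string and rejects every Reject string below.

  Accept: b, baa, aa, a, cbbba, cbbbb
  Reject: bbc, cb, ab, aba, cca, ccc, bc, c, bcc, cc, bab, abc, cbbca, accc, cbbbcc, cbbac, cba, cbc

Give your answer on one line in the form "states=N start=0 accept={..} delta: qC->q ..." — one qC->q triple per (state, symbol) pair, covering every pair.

states=5 start=0 accept={0,1} delta: 0a->1 0b->0 0c->2 1a->0 1b->2 1c->0 2a->2 2b->3 2c->2 3a->2 3b->4 3c->2 4a->0 4b->0 4c->2

State merging on the prefix tree: take the shortest (then alphabetical) example prefix whose next move is undefined and point that move at state 0, else 1, else 2, ...; a target is out if some Accept/Reject pair would then sit in one state with the same input left (inseparable). If every existing state is out, open a new one.
a: 0a undefined. 0a->0: no, b/ab meet in 0 with "b" left. Open state 1: 0a->1.
b: 0b undefined. 0b->0: ok.
c: 0c undefined. 0c->0: no, b/bbc meet in 0. 0c->1: no, a/bbc meet in 1. Open state 2: 0c->2.
aa: 1a undefined. 1a->0: ok.
ab: 1b undefined. 1b->0: no, b/ab meet in 0. 1b->1: no, b/aba meet in 0. 1b->2: ok.
ac: 1c undefined. 1c->0: ok.
cb: 2b undefined. 2b->0: no, b/cb meet in 0. 2b->1: no, b/cba meet in 0. 2b->2: no, cbbba/aba meet in 2 with "a" left. Open state 3: 2b->3.
cc: 2c undefined. 2c->0: no, b/bcc meet in 0. 2c->1: no, b/cca meet in 0. 2c->2: ok.
aba: 2a undefined. 2a->0: no, b/aba meet in 0. 2a->1: no, a/aba meet in 1. 2a->2: ok.
cba: 3a undefined. 3a->0: no, b/cba meet in 0. 3a->1: no, a/cba meet in 1. 3a->2: ok.
cbb: 3b undefined. 3b->0: no, b/cbbac meet in 0. 3b->1: no, a/cbbca meet in 1. 3b->2: no, cbbba/bbc meet in 2. 3b->3: no, cbbba/bbc meet in 2. Open state 4: 3b->4.
cbc: 3c undefined. 3c->0: no, b/cbc meet in 0. 3c->1: no, a/cbc meet in 1. 3c->2: ok.
cbba: 4a undefined. 4a->0: ok.
cbbb: 4b undefined. 4b->0: ok.
cbbc: 4c undefined. 4c->0: no, a/cbbca meet in 1. 4c->1: no, b/cbbca meet in 0. 4c->2: ok.
All examples now run through 5 states with every (state, symbol) defined. Accept strings end in {0,1}, Reject strings end in {2,3}; accept={0,1}.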